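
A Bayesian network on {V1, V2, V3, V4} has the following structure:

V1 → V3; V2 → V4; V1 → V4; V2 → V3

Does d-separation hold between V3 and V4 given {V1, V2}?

Enumerating the 2 paths from V3 to V4 and testing each for blocking by {V1, V2}:
Path 1: V3 ← V1 → V4
  V1 is a fork here and V1 is conditioned on, so the path is blocked at V1.
Path 2: V3 ← V2 → V4
  V2 is a fork here and V2 is conditioned on, so the path is blocked at V2.
Every path is blocked, so V3 and V4 are d-separated given {V1, V2}.

Yes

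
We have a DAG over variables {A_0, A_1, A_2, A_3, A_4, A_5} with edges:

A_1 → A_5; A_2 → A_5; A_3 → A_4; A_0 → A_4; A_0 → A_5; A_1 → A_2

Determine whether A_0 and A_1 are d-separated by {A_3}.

There are 2 undirected paths between A_0 and A_1; checking each against the conditioning set {A_3}:
  1. A_0 → A_5 ← A_2 ← A_1 — A_5:collider[blocks]; A_2:chain[open] ⇒ blocked
  2. A_0 → A_5 ← A_1 — A_5:collider[blocks] ⇒ blocked
Since every path is blocked, d-separation holds.

Yes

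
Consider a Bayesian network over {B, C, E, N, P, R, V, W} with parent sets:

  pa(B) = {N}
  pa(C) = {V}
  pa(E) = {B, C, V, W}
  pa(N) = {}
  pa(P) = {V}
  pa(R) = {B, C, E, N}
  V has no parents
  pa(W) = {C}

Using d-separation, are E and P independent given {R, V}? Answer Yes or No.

Yes

We examine all 6 paths between E and P:
Path 1: E ← B ← N → R ← C ← V → P
  V is a fork here and V is conditioned on, so the path is blocked at V.
Path 2: E ← B → R ← C ← V → P
  V is a fork here and V is conditioned on, so the path is blocked at V.
Path 3: E ← C ← V → P
  V is a fork here and V is conditioned on, so the path is blocked at V.
Path 4: E ← V → P
  V is a fork here and V is conditioned on, so the path is blocked at V.
Path 5: E ← W ← C ← V → P
  V is a fork here and V is conditioned on, so the path is blocked at V.
Path 6: E → R ← C ← V → P
  V is a fork here and V is conditioned on, so the path is blocked at V.
Since every path is blocked, d-separation holds.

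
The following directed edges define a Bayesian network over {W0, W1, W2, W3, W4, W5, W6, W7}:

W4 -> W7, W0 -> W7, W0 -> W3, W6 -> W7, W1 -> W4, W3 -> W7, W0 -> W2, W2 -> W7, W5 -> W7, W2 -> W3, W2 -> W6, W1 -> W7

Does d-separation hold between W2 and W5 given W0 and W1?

Yes

We examine all 6 paths between W2 and W5:
  1. W2 → W3 ← W0 → W7 ← W5 — W3:collider[blocks]; W0:fork[blocks]; W7:collider[blocks] ⇒ blocked
  2. W2 → W3 → W7 ← W5 — W3:chain[open]; W7:collider[blocks] ⇒ blocked
  3. W2 ← W0 → W3 → W7 ← W5 — W0:fork[blocks]; W3:chain[open]; W7:collider[blocks] ⇒ blocked
  4. W2 ← W0 → W7 ← W5 — W0:fork[blocks]; W7:collider[blocks] ⇒ blocked
  5. W2 → W7 ← W5 — W7:collider[blocks] ⇒ blocked
  6. W2 → W6 → W7 ← W5 — W6:chain[open]; W7:collider[blocks] ⇒ blocked
Since every path is blocked, d-separation holds.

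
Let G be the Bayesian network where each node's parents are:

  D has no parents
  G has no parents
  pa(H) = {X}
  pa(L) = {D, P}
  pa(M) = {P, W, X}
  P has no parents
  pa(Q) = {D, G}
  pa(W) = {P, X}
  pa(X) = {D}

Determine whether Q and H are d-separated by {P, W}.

There are 5 undirected paths between Q and H; checking each against the conditioning set {P, W}:
Path 1: Q ← D → X → H
  D is a fork and D is not conditioned on; X is a chain and X is not conditioned on — no node blocks this path, so it is active.
Path 2: Q ← D → L ← P → W → M ← X → H
  L is a collider here and neither L nor any of its descendants is conditioned on, so the collider stays closed — the path is blocked at L.
Path 3: Q ← D → L ← P → W ← X → H
  L is a collider here and neither L nor any of its descendants is conditioned on, so the collider stays closed — the path is blocked at L.
Path 4: Q ← D → L ← P → M ← W ← X → H
  L is a collider here and neither L nor any of its descendants is conditioned on, so the collider stays closed — the path is blocked at L.
Path 5: Q ← D → L ← P → M ← X → H
  L is a collider here and neither L nor any of its descendants is conditioned on, so the collider stays closed — the path is blocked at L.
Because an active path exists, Q and H are not d-separated.

No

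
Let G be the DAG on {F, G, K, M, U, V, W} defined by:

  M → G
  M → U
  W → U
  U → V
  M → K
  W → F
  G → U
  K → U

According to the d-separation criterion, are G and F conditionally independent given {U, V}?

There are 3 undirected paths between G and F; checking each against the conditioning set {U, V}:
Path 1: G → U ← W → F
  U is a collider and U is conditioned on, which opens it; W is a fork and W is not conditioned on — no node blocks this path, so it is active.
Path 2: G ← M → U ← W → F
  M is a fork and M is not conditioned on; U is a collider and U is conditioned on, which opens it; W is a fork and W is not conditioned on — no node blocks this path, so it is active.
Path 3: G ← M → K → U ← W → F
  M is a fork and M is not conditioned on; K is a chain and K is not conditioned on; U is a collider and U is conditioned on, which opens it; W is a fork and W is not conditioned on — no node blocks this path, so it is active.
At least one path is unblocked, so d-separation fails.

No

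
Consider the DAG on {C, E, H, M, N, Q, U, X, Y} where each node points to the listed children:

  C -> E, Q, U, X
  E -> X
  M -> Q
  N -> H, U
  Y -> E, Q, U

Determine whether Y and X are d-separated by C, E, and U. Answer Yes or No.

Yes

There are 6 undirected paths between Y and X; checking each against the conditioning set {C, E, U}:
Path 1: Y → Q ← C → X
  Q is a collider here and neither Q nor any of its descendants is conditioned on, so the collider stays closed — the path is blocked at Q.
Path 2: Y → Q ← C → E → X
  Q is a collider here and neither Q nor any of its descendants is conditioned on, so the collider stays closed — the path is blocked at Q.
Path 3: Y → U ← C → X
  C is a fork here and C is conditioned on, so the path is blocked at C.
Path 4: Y → U ← C → E → X
  C is a fork here and C is conditioned on, so the path is blocked at C.
Path 5: Y → E → X
  E is a chain here and E is conditioned on, so the path is blocked at E.
Path 6: Y → E ← C → X
  C is a fork here and C is conditioned on, so the path is blocked at C.
Since every path is blocked, d-separation holds.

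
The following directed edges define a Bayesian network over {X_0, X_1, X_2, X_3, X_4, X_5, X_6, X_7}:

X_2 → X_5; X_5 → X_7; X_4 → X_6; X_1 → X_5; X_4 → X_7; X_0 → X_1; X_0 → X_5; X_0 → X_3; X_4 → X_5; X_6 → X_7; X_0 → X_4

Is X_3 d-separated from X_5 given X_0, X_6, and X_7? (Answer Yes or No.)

Yes

5 paths connect X_3 and X_5; each must be blocked for d-separation to hold:
Path 1: X_3 ← X_0 → X_4 → X_7 ← X_5
  X_0 is a fork here and X_0 is conditioned on, so the path is blocked at X_0.
Path 2: X_3 ← X_0 → X_4 → X_5
  X_0 is a fork here and X_0 is conditioned on, so the path is blocked at X_0.
Path 3: X_3 ← X_0 → X_4 → X_6 → X_7 ← X_5
  X_0 is a fork here and X_0 is conditioned on, so the path is blocked at X_0.
Path 4: X_3 ← X_0 → X_1 → X_5
  X_0 is a fork here and X_0 is conditioned on, so the path is blocked at X_0.
Path 5: X_3 ← X_0 → X_5
  X_0 is a fork here and X_0 is conditioned on, so the path is blocked at X_0.
All paths are blocked; X_3 ⊥ X_5 | {X_0, X_6, X_7} holds.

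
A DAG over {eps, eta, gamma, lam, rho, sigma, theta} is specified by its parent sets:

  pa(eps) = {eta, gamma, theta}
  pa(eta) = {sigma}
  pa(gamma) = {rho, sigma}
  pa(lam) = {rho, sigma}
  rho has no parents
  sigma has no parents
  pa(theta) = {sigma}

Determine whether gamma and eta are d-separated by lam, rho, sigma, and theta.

Yes — gamma and eta are d-separated given {lam, rho, sigma, theta}.

6 paths connect gamma and eta; each must be blocked for d-separation to hold:
Path 1: gamma → eps ← theta ← sigma → eta
  eps is a collider here and neither eps nor any of its descendants is conditioned on, so the collider stays closed — the path is blocked at eps.
Path 2: gamma → eps ← eta
  eps is a collider here and neither eps nor any of its descendants is conditioned on, so the collider stays closed — the path is blocked at eps.
Path 3: gamma ← rho → lam ← sigma → theta → eps ← eta
  rho is a fork here and rho is conditioned on, so the path is blocked at rho.
Path 4: gamma ← rho → lam ← sigma → eta
  rho is a fork here and rho is conditioned on, so the path is blocked at rho.
Path 5: gamma ← sigma → theta → eps ← eta
  sigma is a fork here and sigma is conditioned on, so the path is blocked at sigma.
Path 6: gamma ← sigma → eta
  sigma is a fork here and sigma is conditioned on, so the path is blocked at sigma.
Since every path is blocked, d-separation holds.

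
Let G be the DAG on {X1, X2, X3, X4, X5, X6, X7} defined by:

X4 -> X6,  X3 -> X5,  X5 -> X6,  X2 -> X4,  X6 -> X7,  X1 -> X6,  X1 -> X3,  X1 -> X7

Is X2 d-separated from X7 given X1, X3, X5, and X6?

Yes

3 paths connect X2 and X7; each must be blocked for d-separation to hold:
Path 1: X2 → X4 → X6 ← X5 ← X3 ← X1 → X7
  X5 is a chain here and X5 is conditioned on, so the path is blocked at X5.
Path 2: X2 → X4 → X6 ← X1 → X7
  X1 is a fork here and X1 is conditioned on, so the path is blocked at X1.
Path 3: X2 → X4 → X6 → X7
  X6 is a chain here and X6 is conditioned on, so the path is blocked at X6.
Every path is blocked, so X2 and X7 are d-separated given {X1, X3, X5, X6}.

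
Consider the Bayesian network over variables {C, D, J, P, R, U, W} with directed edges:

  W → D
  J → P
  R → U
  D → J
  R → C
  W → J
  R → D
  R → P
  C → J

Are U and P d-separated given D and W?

No — U and P are not d-separated given {D, W}.

Enumerating the 4 paths from U to P and testing each for blocking by {D, W}:
Path 1: U ← R → C → J → P
  R is a fork and R is not conditioned on; C is a chain and C is not conditioned on; J is a chain and J is not conditioned on — no node blocks this path, so it is active.
Path 2: U ← R → P
  R is a fork and R is not conditioned on — no node blocks this path, so it is active.
Path 3: U ← R → D → J → P
  D is a chain here and D is conditioned on, so the path is blocked at D.
Path 4: U ← R → D ← W → J → P
  W is a fork here and W is conditioned on, so the path is blocked at W.
Since the path U ← R → C → J → P is active, U and P are not d-separated given {D, W}.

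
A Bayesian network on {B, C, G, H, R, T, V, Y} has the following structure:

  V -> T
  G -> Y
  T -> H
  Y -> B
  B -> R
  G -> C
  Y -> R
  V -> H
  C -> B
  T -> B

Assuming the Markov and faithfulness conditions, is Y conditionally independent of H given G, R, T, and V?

6 paths connect Y and H; each must be blocked for d-separation to hold:
Path 1: Y ← G → C → B ← T ← V → H
  G is a fork here and G is conditioned on, so the path is blocked at G.
Path 2: Y ← G → C → B ← T → H
  G is a fork here and G is conditioned on, so the path is blocked at G.
Path 3: Y → B ← T ← V → H
  T is a chain here and T is conditioned on, so the path is blocked at T.
Path 4: Y → B ← T → H
  T is a fork here and T is conditioned on, so the path is blocked at T.
Path 5: Y → R ← B ← T ← V → H
  T is a chain here and T is conditioned on, so the path is blocked at T.
Path 6: Y → R ← B ← T → H
  T is a fork here and T is conditioned on, so the path is blocked at T.
Every path is blocked, so Y and H are d-separated given {G, R, T, V}.

Yes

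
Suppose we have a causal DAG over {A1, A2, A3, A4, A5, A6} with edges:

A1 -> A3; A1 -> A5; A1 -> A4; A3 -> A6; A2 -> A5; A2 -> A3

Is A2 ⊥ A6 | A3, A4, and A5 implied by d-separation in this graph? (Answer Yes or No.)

Yes — A2 and A6 are d-separated given {A3, A4, A5}.

There are 2 undirected paths between A2 and A6; checking each against the conditioning set {A3, A4, A5}:
Path 1: A2 → A3 → A6
  A3 is a chain here and A3 is conditioned on, so the path is blocked at A3.
Path 2: A2 → A5 ← A1 → A3 → A6
  A3 is a chain here and A3 is conditioned on, so the path is blocked at A3.
Every path is blocked, so A2 and A6 are d-separated given {A3, A4, A5}.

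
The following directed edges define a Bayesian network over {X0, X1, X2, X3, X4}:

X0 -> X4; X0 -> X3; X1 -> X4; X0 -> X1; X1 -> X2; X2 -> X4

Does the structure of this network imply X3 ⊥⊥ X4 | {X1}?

We examine all 3 paths between X3 and X4:
Path 1: X3 ← X0 → X4
  X0 is a fork and X0 is not conditioned on — no node blocks this path, so it is active.
Path 2: X3 ← X0 → X1 → X4
  X1 is a chain here and X1 is conditioned on, so the path is blocked at X1.
Path 3: X3 ← X0 → X1 → X2 → X4
  X1 is a chain here and X1 is conditioned on, so the path is blocked at X1.
At least one path is unblocked, so d-separation fails.

No — X3 and X4 are not d-separated given {X1}.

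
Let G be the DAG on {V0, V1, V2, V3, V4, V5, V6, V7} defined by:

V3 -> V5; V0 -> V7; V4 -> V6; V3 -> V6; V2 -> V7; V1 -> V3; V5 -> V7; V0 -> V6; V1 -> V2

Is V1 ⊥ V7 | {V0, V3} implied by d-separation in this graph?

Enumerating the 3 paths from V1 to V7 and testing each for blocking by {V0, V3}:
Path 1: V1 → V3 → V5 → V7
  V3 is a chain here and V3 is conditioned on, so the path is blocked at V3.
Path 2: V1 → V3 → V6 ← V0 → V7
  V3 is a chain here and V3 is conditioned on, so the path is blocked at V3.
Path 3: V1 → V2 → V7
  V2 is a chain and V2 is not conditioned on — no node blocks this path, so it is active.
At least one path is unblocked, so d-separation fails.

No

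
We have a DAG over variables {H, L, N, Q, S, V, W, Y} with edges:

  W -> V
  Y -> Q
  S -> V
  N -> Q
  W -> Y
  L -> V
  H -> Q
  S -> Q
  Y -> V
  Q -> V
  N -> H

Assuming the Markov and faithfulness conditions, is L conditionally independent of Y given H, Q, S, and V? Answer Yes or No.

No

4 paths connect L and Y; each must be blocked for d-separation to hold:
Path 1: L → V ← W → Y
  V is a collider and V is conditioned on, which opens it; W is a fork and W is not conditioned on — no node blocks this path, so it is active.
Path 2: L → V ← Q ← Y
  Q is a chain here and Q is conditioned on, so the path is blocked at Q.
Path 3: L → V ← Y
  V is a collider and V is conditioned on, which opens it — no node blocks this path, so it is active.
Path 4: L → V ← S → Q ← Y
  S is a fork here and S is conditioned on, so the path is blocked at S.
At least one path is unblocked, so d-separation fails.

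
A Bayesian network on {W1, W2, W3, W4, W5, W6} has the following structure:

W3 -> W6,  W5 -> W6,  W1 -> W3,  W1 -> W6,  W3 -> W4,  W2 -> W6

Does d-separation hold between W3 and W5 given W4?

Yes — W3 and W5 are d-separated given {W4}.

There are 2 undirected paths between W3 and W5; checking each against the conditioning set {W4}:
Path 1: W3 → W6 ← W5
  W6 is a collider here and neither W6 nor any of its descendants is conditioned on, so the collider stays closed — the path is blocked at W6.
Path 2: W3 ← W1 → W6 ← W5
  W6 is a collider here and neither W6 nor any of its descendants is conditioned on, so the collider stays closed — the path is blocked at W6.
All paths are blocked; W3 ⊥ W5 | {W4} holds.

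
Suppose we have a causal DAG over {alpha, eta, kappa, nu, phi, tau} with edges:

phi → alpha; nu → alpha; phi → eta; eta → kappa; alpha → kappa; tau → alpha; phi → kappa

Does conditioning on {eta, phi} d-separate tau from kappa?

We examine all 3 paths between tau and kappa:
  1. tau → alpha → kappa — alpha:chain[open] ⇒ active
  2. tau → alpha ← phi → eta → kappa — alpha:collider[blocks]; phi:fork[blocks]; eta:chain[blocks] ⇒ blocked
  3. tau → alpha ← phi → kappa — alpha:collider[blocks]; phi:fork[blocks] ⇒ blocked
At least one path is unblocked, so d-separation fails.

No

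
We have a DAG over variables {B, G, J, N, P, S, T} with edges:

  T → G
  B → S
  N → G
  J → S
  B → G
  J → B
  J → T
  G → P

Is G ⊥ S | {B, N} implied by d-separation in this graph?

No

4 paths connect G and S; each must be blocked for d-separation to hold:
Path 1: G ← T ← J → S
  T is a chain and T is not conditioned on; J is a fork and J is not conditioned on — no node blocks this path, so it is active.
Path 2: G ← T ← J → B → S
  B is a chain here and B is conditioned on, so the path is blocked at B.
Path 3: G ← B ← J → S
  B is a chain here and B is conditioned on, so the path is blocked at B.
Path 4: G ← B → S
  B is a fork here and B is conditioned on, so the path is blocked at B.
Since the path G ← T ← J → S is active, G and S are not d-separated given {B, N}.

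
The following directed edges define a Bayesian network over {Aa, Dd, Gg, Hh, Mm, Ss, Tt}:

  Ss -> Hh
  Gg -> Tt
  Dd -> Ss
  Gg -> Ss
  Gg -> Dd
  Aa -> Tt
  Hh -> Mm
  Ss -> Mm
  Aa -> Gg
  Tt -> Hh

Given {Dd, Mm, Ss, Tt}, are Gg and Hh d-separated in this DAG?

Yes

There are 6 undirected paths between Gg and Hh; checking each against the conditioning set {Dd, Mm, Ss, Tt}:
  1. Gg → Dd → Ss → Mm ← Hh — Dd:chain[blocks]; Ss:chain[blocks]; Mm:collider[open] ⇒ blocked
  2. Gg → Dd → Ss → Hh — Dd:chain[blocks]; Ss:chain[blocks] ⇒ blocked
  3. Gg → Ss → Mm ← Hh — Ss:chain[blocks]; Mm:collider[open] ⇒ blocked
  4. Gg → Ss → Hh — Ss:chain[blocks] ⇒ blocked
  5. Gg ← Aa → Tt → Hh — Aa:fork[open]; Tt:chain[blocks] ⇒ blocked
  6. Gg → Tt → Hh — Tt:chain[blocks] ⇒ blocked
All paths are blocked; Gg ⊥ Hh | {Dd, Mm, Ss, Tt} holds.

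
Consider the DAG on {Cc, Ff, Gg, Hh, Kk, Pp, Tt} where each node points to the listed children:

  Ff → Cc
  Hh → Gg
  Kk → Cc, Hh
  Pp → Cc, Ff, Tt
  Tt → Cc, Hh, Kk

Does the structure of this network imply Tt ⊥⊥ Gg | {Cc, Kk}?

No

Enumerating the 5 paths from Tt to Gg and testing each for blocking by {Cc, Kk}:
Path 1: Tt → Kk → Hh → Gg
  Kk is a chain here and Kk is conditioned on, so the path is blocked at Kk.
Path 2: Tt → Hh → Gg
  Hh is a chain and Hh is not conditioned on — no node blocks this path, so it is active.
Path 3: Tt ← Pp → Cc ← Kk → Hh → Gg
  Kk is a fork here and Kk is conditioned on, so the path is blocked at Kk.
Path 4: Tt ← Pp → Ff → Cc ← Kk → Hh → Gg
  Kk is a fork here and Kk is conditioned on, so the path is blocked at Kk.
Path 5: Tt → Cc ← Kk → Hh → Gg
  Kk is a fork here and Kk is conditioned on, so the path is blocked at Kk.
At least one path is unblocked, so d-separation fails.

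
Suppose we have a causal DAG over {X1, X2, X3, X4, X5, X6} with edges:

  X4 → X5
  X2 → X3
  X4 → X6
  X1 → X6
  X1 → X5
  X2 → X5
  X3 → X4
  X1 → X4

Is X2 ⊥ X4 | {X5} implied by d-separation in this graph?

We examine all 4 paths between X2 and X4:
Path 1: X2 → X3 → X4
  X3 is a chain and X3 is not conditioned on — no node blocks this path, so it is active.
Path 2: X2 → X5 ← X4
  X5 is a collider and X5 is conditioned on, which opens it — no node blocks this path, so it is active.
Path 3: X2 → X5 ← X1 → X6 ← X4
  X6 is a collider here and neither X6 nor any of its descendants is conditioned on, so the collider stays closed — the path is blocked at X6.
Path 4: X2 → X5 ← X1 → X4
  X5 is a collider and X5 is conditioned on, which opens it; X1 is a fork and X1 is not conditioned on — no node blocks this path, so it is active.
At least one path is unblocked, so d-separation fails.

No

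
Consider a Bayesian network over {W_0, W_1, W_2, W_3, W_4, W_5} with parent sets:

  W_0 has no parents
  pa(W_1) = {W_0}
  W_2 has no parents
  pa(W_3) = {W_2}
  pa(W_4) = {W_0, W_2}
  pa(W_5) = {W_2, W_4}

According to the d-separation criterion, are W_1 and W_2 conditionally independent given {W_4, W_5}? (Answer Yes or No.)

We examine all 2 paths between W_1 and W_2:
Path 1: W_1 ← W_0 → W_4 → W_5 ← W_2
  W_4 is a chain here and W_4 is conditioned on, so the path is blocked at W_4.
Path 2: W_1 ← W_0 → W_4 ← W_2
  W_0 is a fork and W_0 is not conditioned on; W_4 is a collider and W_4 is conditioned on, which opens it — no node blocks this path, so it is active.
At least one path is unblocked, so d-separation fails.

No — W_1 and W_2 are not d-separated given {W_4, W_5}.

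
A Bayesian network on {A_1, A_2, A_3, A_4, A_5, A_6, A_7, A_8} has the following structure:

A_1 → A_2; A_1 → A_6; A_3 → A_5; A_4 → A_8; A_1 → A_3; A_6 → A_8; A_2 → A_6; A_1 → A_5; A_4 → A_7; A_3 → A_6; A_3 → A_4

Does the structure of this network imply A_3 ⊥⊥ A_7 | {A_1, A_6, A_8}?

There are 6 undirected paths between A_3 and A_7; checking each against the conditioning set {A_1, A_6, A_8}:
Path 1: A_3 ← A_1 → A_2 → A_6 → A_8 ← A_4 → A_7
  A_1 is a fork here and A_1 is conditioned on, so the path is blocked at A_1.
Path 2: A_3 ← A_1 → A_6 → A_8 ← A_4 → A_7
  A_1 is a fork here and A_1 is conditioned on, so the path is blocked at A_1.
Path 3: A_3 → A_4 → A_7
  A_4 is a chain and A_4 is not conditioned on — no node blocks this path, so it is active.
Path 4: A_3 → A_6 → A_8 ← A_4 → A_7
  A_6 is a chain here and A_6 is conditioned on, so the path is blocked at A_6.
Path 5: A_3 → A_5 ← A_1 → A_2 → A_6 → A_8 ← A_4 → A_7
  A_5 is a collider here and neither A_5 nor any of its descendants is conditioned on, so the collider stays closed — the path is blocked at A_5.
Path 6: A_3 → A_5 ← A_1 → A_6 → A_8 ← A_4 → A_7
  A_5 is a collider here and neither A_5 nor any of its descendants is conditioned on, so the collider stays closed — the path is blocked at A_5.
Because an active path exists, A_3 and A_7 are not d-separated.

No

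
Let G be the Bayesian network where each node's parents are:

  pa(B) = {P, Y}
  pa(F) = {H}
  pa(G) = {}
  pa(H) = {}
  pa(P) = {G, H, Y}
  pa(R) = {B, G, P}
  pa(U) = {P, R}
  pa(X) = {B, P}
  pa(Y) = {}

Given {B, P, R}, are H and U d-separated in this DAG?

Yes

We examine all 6 paths between H and U:
  1. H → P → U — P:chain[blocks] ⇒ blocked
  2. H → P → R → U — P:chain[blocks]; R:chain[blocks] ⇒ blocked
  3. H → P → X ← B → R → U — P:chain[blocks]; X:collider[blocks]; B:fork[blocks]; R:chain[blocks] ⇒ blocked
  4. H → P → B → R → U — P:chain[blocks]; B:chain[blocks]; R:chain[blocks] ⇒ blocked
  5. H → P ← Y → B → R → U — P:collider[open]; Y:fork[open]; B:chain[blocks]; R:chain[blocks] ⇒ blocked
  6. H → P ← G → R → U — P:collider[open]; G:fork[open]; R:chain[blocks] ⇒ blocked
All paths are blocked; H ⊥ U | {B, P, R} holds.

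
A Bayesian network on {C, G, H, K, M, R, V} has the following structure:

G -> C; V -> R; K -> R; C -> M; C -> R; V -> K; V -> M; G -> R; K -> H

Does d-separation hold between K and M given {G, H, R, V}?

No

6 paths connect K and M; each must be blocked for d-separation to hold:
Path 1: K ← V → M
  V is a fork here and V is conditioned on, so the path is blocked at V.
Path 2: K ← V → R ← G → C → M
  V is a fork here and V is conditioned on, so the path is blocked at V.
Path 3: K ← V → R ← C → M
  V is a fork here and V is conditioned on, so the path is blocked at V.
Path 4: K → R ← G → C → M
  G is a fork here and G is conditioned on, so the path is blocked at G.
Path 5: K → R ← V → M
  V is a fork here and V is conditioned on, so the path is blocked at V.
Path 6: K → R ← C → M
  R is a collider and R is conditioned on, which opens it; C is a fork and C is not conditioned on — no node blocks this path, so it is active.
Since the path K → R ← C → M is active, K and M are not d-separated given {G, H, R, V}.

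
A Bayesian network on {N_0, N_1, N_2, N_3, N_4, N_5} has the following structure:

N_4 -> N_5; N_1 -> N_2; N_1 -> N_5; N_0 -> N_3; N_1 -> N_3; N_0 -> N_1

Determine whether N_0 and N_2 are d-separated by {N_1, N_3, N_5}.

We examine all 2 paths between N_0 and N_2:
Path 1: N_0 → N_1 → N_2
  N_1 is a chain here and N_1 is conditioned on, so the path is blocked at N_1.
Path 2: N_0 → N_3 ← N_1 → N_2
  N_1 is a fork here and N_1 is conditioned on, so the path is blocked at N_1.
Every path is blocked, so N_0 and N_2 are d-separated given {N_1, N_3, N_5}.

Yes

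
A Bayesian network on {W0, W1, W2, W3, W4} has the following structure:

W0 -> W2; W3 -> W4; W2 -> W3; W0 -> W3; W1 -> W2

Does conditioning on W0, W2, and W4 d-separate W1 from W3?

Enumerating the 2 paths from W1 to W3 and testing each for blocking by {W0, W2, W4}:
  1. W1 → W2 ← W0 → W3 — W2:collider[open]; W0:fork[blocks] ⇒ blocked
  2. W1 → W2 → W3 — W2:chain[blocks] ⇒ blocked
Every path is blocked, so W1 and W3 are d-separated given {W0, W2, W4}.

Yes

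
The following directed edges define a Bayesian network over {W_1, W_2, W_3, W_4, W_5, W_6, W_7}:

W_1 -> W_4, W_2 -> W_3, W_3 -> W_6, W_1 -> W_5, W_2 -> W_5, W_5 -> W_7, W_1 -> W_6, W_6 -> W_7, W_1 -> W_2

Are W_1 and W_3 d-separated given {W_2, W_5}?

Enumerating the 6 paths from W_1 to W_3 and testing each for blocking by {W_2, W_5}:
  1. W_1 → W_5 → W_7 ← W_6 ← W_3 — W_5:chain[blocks]; W_7:collider[blocks]; W_6:chain[open] ⇒ blocked
  2. W_1 → W_5 ← W_2 → W_3 — W_5:collider[open]; W_2:fork[blocks] ⇒ blocked
  3. W_1 → W_6 ← W_3 — W_6:collider[blocks] ⇒ blocked
  4. W_1 → W_6 → W_7 ← W_5 ← W_2 → W_3 — W_6:chain[open]; W_7:collider[blocks]; W_5:chain[blocks]; W_2:fork[blocks] ⇒ blocked
  5. W_1 → W_2 → W_5 → W_7 ← W_6 ← W_3 — W_2:chain[blocks]; W_5:chain[blocks]; W_7:collider[blocks]; W_6:chain[open] ⇒ blocked
  6. W_1 → W_2 → W_3 — W_2:chain[blocks] ⇒ blocked
All paths are blocked; W_1 ⊥ W_3 | {W_2, W_5} holds.

Yes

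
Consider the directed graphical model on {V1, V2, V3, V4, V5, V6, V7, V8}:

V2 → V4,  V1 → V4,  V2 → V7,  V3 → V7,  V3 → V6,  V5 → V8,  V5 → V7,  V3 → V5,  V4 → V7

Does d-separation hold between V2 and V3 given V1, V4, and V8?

Enumerating the 4 paths from V2 to V3 and testing each for blocking by {V1, V4, V8}:
Path 1: V2 → V4 → V7 ← V5 ← V3
  V4 is a chain here and V4 is conditioned on, so the path is blocked at V4.
Path 2: V2 → V4 → V7 ← V3
  V4 is a chain here and V4 is conditioned on, so the path is blocked at V4.
Path 3: V2 → V7 ← V5 ← V3
  V7 is a collider here and neither V7 nor any of its descendants is conditioned on, so the collider stays closed — the path is blocked at V7.
Path 4: V2 → V7 ← V3
  V7 is a collider here and neither V7 nor any of its descendants is conditioned on, so the collider stays closed — the path is blocked at V7.
Every path is blocked, so V2 and V3 are d-separated given {V1, V4, V8}.

Yes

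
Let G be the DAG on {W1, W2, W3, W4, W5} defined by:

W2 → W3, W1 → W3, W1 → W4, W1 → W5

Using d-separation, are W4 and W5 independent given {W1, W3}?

Only one path connects W4 and W5:
Path 1: W4 ← W1 → W5
  W1 is a fork here and W1 is conditioned on, so the path is blocked at W1.
All paths are blocked; W4 ⊥ W5 | {W1, W3} holds.

Yes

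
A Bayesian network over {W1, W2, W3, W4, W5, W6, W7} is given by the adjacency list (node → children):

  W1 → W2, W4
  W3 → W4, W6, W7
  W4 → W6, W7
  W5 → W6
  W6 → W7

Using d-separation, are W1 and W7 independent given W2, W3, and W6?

No — W1 and W7 are not d-separated given {W2, W3, W6}.

5 paths connect W1 and W7; each must be blocked for d-separation to hold:
Path 1: W1 → W4 ← W3 → W6 → W7
  W3 is a fork here and W3 is conditioned on, so the path is blocked at W3.
Path 2: W1 → W4 ← W3 → W7
  W3 is a fork here and W3 is conditioned on, so the path is blocked at W3.
Path 3: W1 → W4 → W6 ← W3 → W7
  W3 is a fork here and W3 is conditioned on, so the path is blocked at W3.
Path 4: W1 → W4 → W6 → W7
  W6 is a chain here and W6 is conditioned on, so the path is blocked at W6.
Path 5: W1 → W4 → W7
  W4 is a chain and W4 is not conditioned on — no node blocks this path, so it is active.
At least one path is unblocked, so d-separation fails.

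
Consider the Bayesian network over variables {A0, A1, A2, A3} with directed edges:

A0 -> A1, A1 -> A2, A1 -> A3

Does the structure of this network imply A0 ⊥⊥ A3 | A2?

No

There is one path between A0 and A3:
Path 1: A0 → A1 → A3
  A1 is a chain and A1 is not conditioned on — no node blocks this path, so it is active.
At least one path is unblocked, so d-separation fails.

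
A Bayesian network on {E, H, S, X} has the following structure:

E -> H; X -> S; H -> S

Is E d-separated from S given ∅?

The only undirected path from E to S is:
Path 1: E → H → S
  H is a chain and H is not conditioned on — no node blocks this path, so it is active.
Since the path E → H → S is active, E and S are not d-separated given ∅.

No — E and S are not d-separated given ∅.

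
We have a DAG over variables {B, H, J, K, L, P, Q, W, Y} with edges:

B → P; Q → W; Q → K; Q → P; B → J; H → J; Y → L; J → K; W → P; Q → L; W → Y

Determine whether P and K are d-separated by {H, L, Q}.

No

We examine all 4 paths between P and K:
Path 1: P ← B → J → K
  B is a fork and B is not conditioned on; J is a chain and J is not conditioned on — no node blocks this path, so it is active.
Path 2: P ← Q → K
  Q is a fork here and Q is conditioned on, so the path is blocked at Q.
Path 3: P ← W → Y → L ← Q → K
  Q is a fork here and Q is conditioned on, so the path is blocked at Q.
Path 4: P ← W ← Q → K
  Q is a fork here and Q is conditioned on, so the path is blocked at Q.
At least one path is unblocked, so d-separation fails.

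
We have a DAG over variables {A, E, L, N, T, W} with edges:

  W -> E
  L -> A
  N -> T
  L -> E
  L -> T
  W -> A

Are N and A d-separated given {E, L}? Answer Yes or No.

Enumerating the 2 paths from N to A and testing each for blocking by {E, L}:
Path 1: N → T ← L → E ← W → A
  T is a collider here and neither T nor any of its descendants is conditioned on, so the collider stays closed — the path is blocked at T.
Path 2: N → T ← L → A
  T is a collider here and neither T nor any of its descendants is conditioned on, so the collider stays closed — the path is blocked at T.
Every path is blocked, so N and A are d-separated given {E, L}.

Yes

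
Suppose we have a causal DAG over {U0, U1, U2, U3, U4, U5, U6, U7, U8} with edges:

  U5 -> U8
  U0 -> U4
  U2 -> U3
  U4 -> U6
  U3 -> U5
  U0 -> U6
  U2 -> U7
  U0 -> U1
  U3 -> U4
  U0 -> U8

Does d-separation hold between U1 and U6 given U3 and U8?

There are 3 undirected paths between U1 and U6; checking each against the conditioning set {U3, U8}:
Path 1: U1 ← U0 → U8 ← U5 ← U3 → U4 → U6
  U3 is a fork here and U3 is conditioned on, so the path is blocked at U3.
Path 2: U1 ← U0 → U6
  U0 is a fork and U0 is not conditioned on — no node blocks this path, so it is active.
Path 3: U1 ← U0 → U4 → U6
  U0 is a fork and U0 is not conditioned on; U4 is a chain and U4 is not conditioned on — no node blocks this path, so it is active.
Because an active path exists, U1 and U6 are not d-separated.

No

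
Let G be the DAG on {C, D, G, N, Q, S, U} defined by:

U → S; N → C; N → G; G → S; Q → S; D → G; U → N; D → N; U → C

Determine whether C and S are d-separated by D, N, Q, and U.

Yes — C and S are d-separated given {D, N, Q, U}.

Enumerating the 6 paths from C to S and testing each for blocking by {D, N, Q, U}:
  1. C ← N → G → S — N:fork[blocks]; G:chain[open] ⇒ blocked
  2. C ← N ← U → S — N:chain[blocks]; U:fork[blocks] ⇒ blocked
  3. C ← N ← D → G → S — N:chain[blocks]; D:fork[blocks]; G:chain[open] ⇒ blocked
  4. C ← U → N → G → S — U:fork[blocks]; N:chain[blocks]; G:chain[open] ⇒ blocked
  5. C ← U → N ← D → G → S — U:fork[blocks]; N:collider[open]; D:fork[blocks]; G:chain[open] ⇒ blocked
  6. C ← U → S — U:fork[blocks] ⇒ blocked
Every path is blocked, so C and S are d-separated given {D, N, Q, U}.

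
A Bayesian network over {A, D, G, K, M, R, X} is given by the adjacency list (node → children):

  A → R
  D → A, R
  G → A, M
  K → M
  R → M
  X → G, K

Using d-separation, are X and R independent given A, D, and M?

There are 6 undirected paths between X and R; checking each against the conditioning set {A, D, M}:
Path 1: X → K → M ← R
  K is a chain and K is not conditioned on; M is a collider and M is conditioned on, which opens it — no node blocks this path, so it is active.
Path 2: X → K → M ← G → A ← D → R
  D is a fork here and D is conditioned on, so the path is blocked at D.
Path 3: X → K → M ← G → A → R
  A is a chain here and A is conditioned on, so the path is blocked at A.
Path 4: X → G → A ← D → R
  D is a fork here and D is conditioned on, so the path is blocked at D.
Path 5: X → G → A → R
  A is a chain here and A is conditioned on, so the path is blocked at A.
Path 6: X → G → M ← R
  G is a chain and G is not conditioned on; M is a collider and M is conditioned on, which opens it — no node blocks this path, so it is active.
Since the path X → K → M ← R is active, X and R are not d-separated given {A, D, M}.

No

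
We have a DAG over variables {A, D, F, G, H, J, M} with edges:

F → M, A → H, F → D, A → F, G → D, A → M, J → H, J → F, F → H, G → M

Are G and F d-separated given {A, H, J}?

Yes

Enumerating the 5 paths from G to F and testing each for blocking by {A, H, J}:
Path 1: G → M ← A → H ← F
  M is a collider here and neither M nor any of its descendants is conditioned on, so the collider stays closed — the path is blocked at M.
Path 2: G → M ← A → H ← J → F
  M is a collider here and neither M nor any of its descendants is conditioned on, so the collider stays closed — the path is blocked at M.
Path 3: G → M ← A → F
  M is a collider here and neither M nor any of its descendants is conditioned on, so the collider stays closed — the path is blocked at M.
Path 4: G → M ← F
  M is a collider here and neither M nor any of its descendants is conditioned on, so the collider stays closed — the path is blocked at M.
Path 5: G → D ← F
  D is a collider here and neither D nor any of its descendants is conditioned on, so the collider stays closed — the path is blocked at D.
Since every path is blocked, d-separation holds.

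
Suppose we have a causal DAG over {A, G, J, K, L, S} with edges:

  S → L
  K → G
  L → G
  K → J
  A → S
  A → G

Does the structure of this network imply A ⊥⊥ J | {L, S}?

There are 2 undirected paths between A and J; checking each against the conditioning set {L, S}:
  1. A → G ← K → J — G:collider[blocks]; K:fork[open] ⇒ blocked
  2. A → S → L → G ← K → J — S:chain[blocks]; L:chain[blocks]; G:collider[blocks]; K:fork[open] ⇒ blocked
Since every path is blocked, d-separation holds.

Yes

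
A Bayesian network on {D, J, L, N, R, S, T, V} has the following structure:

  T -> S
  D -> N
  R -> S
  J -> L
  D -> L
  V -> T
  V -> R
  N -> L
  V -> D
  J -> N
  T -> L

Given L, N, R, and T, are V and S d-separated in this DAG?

Enumerating the 5 paths from V to S and testing each for blocking by {L, N, R, T}:
Path 1: V → R → S
  R is a chain here and R is conditioned on, so the path is blocked at R.
Path 2: V → T → S
  T is a chain here and T is conditioned on, so the path is blocked at T.
Path 3: V → D → N ← J → L ← T → S
  T is a fork here and T is conditioned on, so the path is blocked at T.
Path 4: V → D → N → L ← T → S
  N is a chain here and N is conditioned on, so the path is blocked at N.
Path 5: V → D → L ← T → S
  T is a fork here and T is conditioned on, so the path is blocked at T.
Every path is blocked, so V and S are d-separated given {L, N, R, T}.

Yes — V and S are d-separated given {L, N, R, T}.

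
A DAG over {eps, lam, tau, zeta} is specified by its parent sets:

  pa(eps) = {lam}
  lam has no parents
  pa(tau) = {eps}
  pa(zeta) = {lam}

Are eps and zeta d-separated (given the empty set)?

Only one path connects eps and zeta:
  1. eps ← lam → zeta — lam:fork[open] ⇒ active
Since the path eps ← lam → zeta is active, eps and zeta are not d-separated given ∅.

No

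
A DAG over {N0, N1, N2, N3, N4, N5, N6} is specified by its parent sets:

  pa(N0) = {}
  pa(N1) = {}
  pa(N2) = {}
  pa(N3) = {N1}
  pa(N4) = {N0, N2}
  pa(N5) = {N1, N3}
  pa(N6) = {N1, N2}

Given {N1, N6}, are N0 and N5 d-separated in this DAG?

Yes

Enumerating the 2 paths from N0 to N5 and testing each for blocking by {N1, N6}:
Path 1: N0 → N4 ← N2 → N6 ← N1 → N3 → N5
  N4 is a collider here and neither N4 nor any of its descendants is conditioned on, so the collider stays closed — the path is blocked at N4.
Path 2: N0 → N4 ← N2 → N6 ← N1 → N5
  N4 is a collider here and neither N4 nor any of its descendants is conditioned on, so the collider stays closed — the path is blocked at N4.
Since every path is blocked, d-separation holds.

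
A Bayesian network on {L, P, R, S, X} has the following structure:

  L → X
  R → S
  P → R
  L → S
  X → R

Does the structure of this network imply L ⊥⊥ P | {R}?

2 paths connect L and P; each must be blocked for d-separation to hold:
  1. L → X → R ← P — X:chain[open]; R:collider[open] ⇒ active
  2. L → S ← R ← P — S:collider[blocks]; R:chain[blocks] ⇒ blocked
At least one path is unblocked, so d-separation fails.

No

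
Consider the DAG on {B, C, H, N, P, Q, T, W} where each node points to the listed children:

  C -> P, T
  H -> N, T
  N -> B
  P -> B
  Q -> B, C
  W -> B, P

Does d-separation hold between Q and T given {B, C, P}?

There are 6 undirected paths between Q and T; checking each against the conditioning set {B, C, P}:
  1. Q → B ← W → P ← C → T — B:collider[open]; W:fork[open]; P:collider[open]; C:fork[blocks] ⇒ blocked
  2. Q → B ← P ← C → T — B:collider[open]; P:chain[blocks]; C:fork[blocks] ⇒ blocked
  3. Q → B ← N ← H → T — B:collider[open]; N:chain[open]; H:fork[open] ⇒ active
  4. Q → C → T — C:chain[blocks] ⇒ blocked
  5. Q → C → P ← W → B ← N ← H → T — C:chain[blocks]; P:collider[open]; W:fork[open]; B:collider[open]; N:chain[open]; H:fork[open] ⇒ blocked
  6. Q → C → P → B ← N ← H → T — C:chain[blocks]; P:chain[blocks]; B:collider[open]; N:chain[open]; H:fork[open] ⇒ blocked
Since the path Q → B ← N ← H → T is active, Q and T are not d-separated given {B, C, P}.

No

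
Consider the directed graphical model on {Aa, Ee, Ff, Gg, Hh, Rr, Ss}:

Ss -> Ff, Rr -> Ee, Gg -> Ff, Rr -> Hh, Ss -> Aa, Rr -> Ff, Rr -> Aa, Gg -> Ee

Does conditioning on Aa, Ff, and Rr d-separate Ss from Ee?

There are 4 undirected paths between Ss and Ee; checking each against the conditioning set {Aa, Ff, Rr}:
Path 1: Ss → Ff ← Rr → Ee
  Rr is a fork here and Rr is conditioned on, so the path is blocked at Rr.
Path 2: Ss → Ff ← Gg → Ee
  Ff is a collider and Ff is conditioned on, which opens it; Gg is a fork and Gg is not conditioned on — no node blocks this path, so it is active.
Path 3: Ss → Aa ← Rr → Ee
  Rr is a fork here and Rr is conditioned on, so the path is blocked at Rr.
Path 4: Ss → Aa ← Rr → Ff ← Gg → Ee
  Rr is a fork here and Rr is conditioned on, so the path is blocked at Rr.
At least one path is unblocked, so d-separation fails.

No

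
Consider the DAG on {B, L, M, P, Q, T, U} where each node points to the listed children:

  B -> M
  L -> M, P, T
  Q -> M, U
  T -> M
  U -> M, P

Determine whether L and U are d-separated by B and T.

Yes

5 paths connect L and U; each must be blocked for d-separation to hold:
Path 1: L → M ← U
  M is a collider here and neither M nor any of its descendants is conditioned on, so the collider stays closed — the path is blocked at M.
Path 2: L → M ← Q → U
  M is a collider here and neither M nor any of its descendants is conditioned on, so the collider stays closed — the path is blocked at M.
Path 3: L → T → M ← U
  T is a chain here and T is conditioned on, so the path is blocked at T.
Path 4: L → T → M ← Q → U
  T is a chain here and T is conditioned on, so the path is blocked at T.
Path 5: L → P ← U
  P is a collider here and neither P nor any of its descendants is conditioned on, so the collider stays closed — the path is blocked at P.
Since every path is blocked, d-separation holds.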